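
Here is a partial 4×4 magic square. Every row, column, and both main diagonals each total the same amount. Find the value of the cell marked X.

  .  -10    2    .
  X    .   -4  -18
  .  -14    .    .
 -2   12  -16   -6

Row 4 is complete and sums to -12; that is the magic constant.
The remaining cell in column 2 is (2,2) = -12 − (-12) = 0.
Column 3: 2 + (-4) + (-16) + ? = -12, so (3,3) = 6.
Main diagonal needs -12; the known cells sum to 0, so (1,1) = -12.
Using anti-diagonal: -4 + (-14) + (-2) + ? → (1,4) = -12 − (-20) = 8.
Row 2: 0 + (-4) + (-18) + ? = -12, so (2,1) = 10.

10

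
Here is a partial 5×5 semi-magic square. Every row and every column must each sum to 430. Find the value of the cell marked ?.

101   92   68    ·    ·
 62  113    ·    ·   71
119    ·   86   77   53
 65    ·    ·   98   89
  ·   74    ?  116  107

The remaining cell in row 3 is (3,2) = 430 − 335 = 95.
Column 1 needs 430; the known cells sum to 347, so (5,1) = 83.
Column 2: 92 + 113 + 95 + 74 + ? = 430, so (4,2) = 56.
From column 5, 430 − (71 + 53 + 89 + 107) gives (1,5) = 110.
Using row 1: 101 + 92 + 68 + 110 + ? → (1,4) = 430 − 371 = 59.
Row 4 must total 430; the given cells sum to 308, so (4,3) = 122.
Using row 5: 83 + 74 + 116 + 107 + ? → (5,3) = 430 − 380 = 50.

50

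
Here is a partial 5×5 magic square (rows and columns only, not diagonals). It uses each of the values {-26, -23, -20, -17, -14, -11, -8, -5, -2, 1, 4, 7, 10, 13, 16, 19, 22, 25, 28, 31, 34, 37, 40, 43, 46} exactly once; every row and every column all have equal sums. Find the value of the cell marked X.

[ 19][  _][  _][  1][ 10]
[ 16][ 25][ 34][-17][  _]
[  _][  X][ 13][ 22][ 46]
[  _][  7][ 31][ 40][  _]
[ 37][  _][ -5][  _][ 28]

-11

The 25 entries sum to 250, so each line sums to 250/5 = 50.
Row 2 needs 50; the known cells sum to 58, so (2,5) = -8.
Using column 3: 34 + 13 + 31 + (-5) + ? → (1,3) = 50 − 73 = -23.
Column 4 needs 50; the known cells sum to 46, so (5,4) = 4.
The remaining cell in column 5 is (4,5) = 50 − 76 = -26.
From row 1, 50 − (19 + (-23) + 1 + 10) gives (1,2) = 43.
The remaining cell in row 4 is (4,1) = 50 − 52 = -2.
From row 5, 50 − (37 + (-5) + 4 + 28) gives (5,2) = -14.
From column 1, 50 − (19 + 16 + (-2) + 37) gives (3,1) = -20.
Using column 2: 43 + 25 + 7 + (-14) + ? → (3,2) = 50 − 61 = -11.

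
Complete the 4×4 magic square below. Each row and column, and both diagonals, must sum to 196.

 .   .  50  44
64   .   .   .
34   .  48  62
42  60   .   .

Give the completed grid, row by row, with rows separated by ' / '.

56 46 50 44 / 64 38 58 36 / 34 52 48 62 / 42 60 40 54

Using row 3: 34 + 48 + 62 + ? → (3,2) = 196 − 144 = 52.
Column 1: 64 + 34 + 42 + ? = 196, so (1,1) = 56.
From anti-diagonal, 196 − (44 + 52 + 42) gives (2,3) = 58.
Row 1 must total 196; the given cells sum to 150, so (1,2) = 46.
Column 2 needs 196; the known cells sum to 158, so (2,2) = 38.
Column 3 needs 196; the known cells sum to 156, so (4,3) = 40.
The remaining cell in main diagonal is (4,4) = 196 − 142 = 54.
Row 2 needs 196; the known cells sum to 160, so (2,4) = 36.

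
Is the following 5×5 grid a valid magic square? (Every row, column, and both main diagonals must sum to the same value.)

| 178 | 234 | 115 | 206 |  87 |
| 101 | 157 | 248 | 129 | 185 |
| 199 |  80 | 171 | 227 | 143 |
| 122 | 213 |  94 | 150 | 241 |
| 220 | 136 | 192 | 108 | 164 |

Row 1: 178 + 234 + 115 + 206 + 87 = 820.
Row 2: 101 + 157 + 248 + 129 + 185 = 820.
Row 3: 199 + 80 + 171 + 227 + 143 = 820.
Row 4: 122 + 213 + 94 + 150 + 241 = 820.
Row 5: 220 + 136 + 192 + 108 + 164 = 820.
Column 1: 178 + 101 + 199 + 122 + 220 = 820.
Column 2: 234 + 157 + 80 + 213 + 136 = 820.
Column 3: 115 + 248 + 171 + 94 + 192 = 820.
Column 4: 206 + 129 + 227 + 150 + 108 = 820.
Column 5: 87 + 185 + 143 + 241 + 164 = 820.
Main diagonal: 178 + 157 + 171 + 150 + 164 = 820.
Anti-diagonal: 87 + 129 + 171 + 213 + 220 = 820.
All lines sum to 820.

Yes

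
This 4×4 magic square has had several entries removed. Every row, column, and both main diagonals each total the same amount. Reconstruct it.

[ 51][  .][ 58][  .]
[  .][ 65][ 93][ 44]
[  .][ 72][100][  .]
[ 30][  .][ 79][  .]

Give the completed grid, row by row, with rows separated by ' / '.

Column 3 is already complete: 58 + 93 + 100 + 79 = 330, so that is the magic constant.
Row 2 must total 330; the given cells sum to 202, so (2,1) = 128.
Column 1 needs 330; the known cells sum to 209, so (3,1) = 121.
Main diagonal: 51 + 65 + 100 + ? = 330, so (4,4) = 114.
Anti-diagonal needs 330; the known cells sum to 195, so (1,4) = 135.
Row 1 needs 330; the known cells sum to 244, so (1,2) = 86.
Row 3 must total 330; the given cells sum to 293, so (3,4) = 37.
From row 4, 330 − (30 + 79 + 114) gives (4,2) = 107.

51 86 58 135 / 128 65 93 44 / 121 72 100 37 / 30 107 79 114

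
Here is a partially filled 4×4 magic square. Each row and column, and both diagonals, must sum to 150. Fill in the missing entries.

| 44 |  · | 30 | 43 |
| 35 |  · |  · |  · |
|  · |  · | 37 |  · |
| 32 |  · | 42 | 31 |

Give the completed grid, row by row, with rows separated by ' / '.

Row 1 needs 150; the known cells sum to 117, so (1,2) = 33.
Row 4 must total 150; the given cells sum to 105, so (4,2) = 45.
From column 1, 150 − (44 + 35 + 32) gives (3,1) = 39.
Column 3: 30 + 37 + 42 + ? = 150, so (2,3) = 41.
From main diagonal, 150 − (44 + 37 + 31) gives (2,2) = 38.
Anti-diagonal: 43 + 41 + 32 + ? = 150, so (3,2) = 34.
Using row 2: 35 + 38 + 41 + ? → (2,4) = 150 − 114 = 36.
Row 3 needs 150; the known cells sum to 110, so (3,4) = 40.

44 33 30 43 / 35 38 41 36 / 39 34 37 40 / 32 45 42 31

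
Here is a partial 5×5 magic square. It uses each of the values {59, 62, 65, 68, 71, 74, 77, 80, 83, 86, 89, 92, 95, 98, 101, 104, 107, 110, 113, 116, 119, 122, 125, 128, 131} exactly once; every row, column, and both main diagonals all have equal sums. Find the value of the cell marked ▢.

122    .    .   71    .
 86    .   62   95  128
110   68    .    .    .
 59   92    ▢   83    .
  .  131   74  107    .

125

The 25 entries sum to 2375, so each line sums to 2375/5 = 475.
From row 2, 475 − (86 + 62 + 95 + 128) gives (2,2) = 104.
From column 1, 475 − (122 + 86 + 110 + 59) gives (5,1) = 98.
From column 2, 475 − (104 + 68 + 92 + 131) gives (1,2) = 80.
The remaining cell in column 4 is (3,4) = 475 − 356 = 119.
Row 5 needs 475; the known cells sum to 410, so (5,5) = 65.
Main diagonal: 122 + 104 + 83 + 65 + ? = 475, so (3,3) = 101.
Anti-diagonal must total 475; the given cells sum to 386, so (1,5) = 89.
Row 1 needs 475; the known cells sum to 362, so (1,3) = 113.
Row 3: 110 + 68 + 101 + 119 + ? = 475, so (3,5) = 77.
Column 3: 113 + 62 + 101 + 74 + ? = 475, so (4,3) = 125.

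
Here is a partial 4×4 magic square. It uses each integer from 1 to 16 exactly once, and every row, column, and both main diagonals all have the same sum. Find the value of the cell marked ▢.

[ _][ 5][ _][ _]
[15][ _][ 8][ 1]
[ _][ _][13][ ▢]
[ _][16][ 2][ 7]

12

The entries are 1 through 16, which sum to 136, so each line sums to 136/4 = 34.
Row 2: 15 + 8 + 1 + ? = 34, so (2,2) = 10.
Row 4 must total 34; the given cells sum to 25, so (4,1) = 9.
Using column 2: 5 + 10 + 16 + ? → (3,2) = 34 − 31 = 3.
Using column 3: 8 + 13 + 2 + ? → (1,3) = 34 − 23 = 11.
Main diagonal needs 34; the known cells sum to 30, so (1,1) = 4.
Anti-diagonal needs 34; the known cells sum to 20, so (1,4) = 14.
Column 1: 4 + 15 + 9 + ? = 34, so (3,1) = 6.
Column 4 must total 34; the given cells sum to 22, so (3,4) = 12.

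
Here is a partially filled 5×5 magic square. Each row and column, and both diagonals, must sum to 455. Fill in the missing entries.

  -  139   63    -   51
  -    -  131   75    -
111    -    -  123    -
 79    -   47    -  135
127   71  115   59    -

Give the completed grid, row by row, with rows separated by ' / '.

95 139 63 107 51 / 43 87 131 75 119 / 111 55 99 123 67 / 79 103 47 91 135 / 127 71 115 59 83

Row 5 needs 455; the known cells sum to 372, so (5,5) = 83.
Column 3 must total 455; the given cells sum to 356, so (3,3) = 99.
The remaining cell in anti-diagonal is (4,2) = 455 − 352 = 103.
Row 4 needs 455; the known cells sum to 364, so (4,4) = 91.
The remaining cell in column 4 is (1,4) = 455 − 348 = 107.
Row 1 needs 455; the known cells sum to 360, so (1,1) = 95.
Column 1: 95 + 111 + 79 + 127 + ? = 455, so (2,1) = 43.
Main diagonal must total 455; the given cells sum to 368, so (2,2) = 87.
Row 2 must total 455; the given cells sum to 336, so (2,5) = 119.
The remaining cell in column 2 is (3,2) = 455 − 400 = 55.
Using column 5: 51 + 119 + 135 + 83 + ? → (3,5) = 455 − 388 = 67.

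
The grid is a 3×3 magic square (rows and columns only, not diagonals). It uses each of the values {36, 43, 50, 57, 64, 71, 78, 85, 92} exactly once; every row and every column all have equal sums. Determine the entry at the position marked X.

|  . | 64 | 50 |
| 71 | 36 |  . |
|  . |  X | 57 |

92

The 9 entries sum to 576, so each line sums to 576/3 = 192.
Row 1 needs 192; the known cells sum to 114, so (1,1) = 78.
From row 2, 192 − (71 + 36) gives (2,3) = 85.
Using column 1: 78 + 71 + ? → (3,1) = 192 − 149 = 43.
Using column 2: 64 + 36 + ? → (3,2) = 192 − 100 = 92.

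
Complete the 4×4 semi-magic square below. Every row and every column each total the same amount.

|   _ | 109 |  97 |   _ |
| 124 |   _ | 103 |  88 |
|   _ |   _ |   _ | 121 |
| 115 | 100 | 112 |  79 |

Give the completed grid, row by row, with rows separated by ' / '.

Row 4 is already complete: 115 + 100 + 112 + 79 = 406, so that is the magic constant.
Using row 2: 124 + 103 + 88 + ? → (2,2) = 406 − 315 = 91.
The remaining cell in column 2 is (3,2) = 406 − 300 = 106.
The remaining cell in column 3 is (3,3) = 406 − 312 = 94.
Column 4: 88 + 121 + 79 + ? = 406, so (1,4) = 118.
Row 1: 109 + 97 + 118 + ? = 406, so (1,1) = 82.
Row 3 must total 406; the given cells sum to 321, so (3,1) = 85.

82 109 97 118 / 124 91 103 88 / 85 106 94 121 / 115 100 112 79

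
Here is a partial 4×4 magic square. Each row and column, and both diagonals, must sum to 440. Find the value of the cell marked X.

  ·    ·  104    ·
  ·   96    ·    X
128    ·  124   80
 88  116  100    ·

92

Row 3: 128 + 124 + 80 + ? = 440, so (3,2) = 108.
Row 4: 88 + 116 + 100 + ? = 440, so (4,4) = 136.
The remaining cell in column 2 is (1,2) = 440 − 320 = 120.
Using column 3: 104 + 124 + 100 + ? → (2,3) = 440 − 328 = 112.
The remaining cell in main diagonal is (1,1) = 440 − 356 = 84.
Using anti-diagonal: 112 + 108 + 88 + ? → (1,4) = 440 − 308 = 132.
Column 1 needs 440; the known cells sum to 300, so (2,1) = 140.
Column 4 must total 440; the given cells sum to 348, so (2,4) = 92.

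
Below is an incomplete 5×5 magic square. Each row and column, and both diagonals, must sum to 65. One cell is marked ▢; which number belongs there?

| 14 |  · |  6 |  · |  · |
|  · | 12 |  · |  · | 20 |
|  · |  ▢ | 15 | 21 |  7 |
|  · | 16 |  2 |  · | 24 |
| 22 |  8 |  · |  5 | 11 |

4

Row 5: 22 + 8 + 5 + 11 + ? = 65, so (5,3) = 19.
Column 3: 6 + 15 + 2 + 19 + ? = 65, so (2,3) = 23.
The remaining cell in column 5 is (1,5) = 65 − 62 = 3.
Main diagonal: 14 + 12 + 15 + 11 + ? = 65, so (4,4) = 13.
Anti-diagonal: 3 + 15 + 16 + 22 + ? = 65, so (2,4) = 9.
Using row 2: 12 + 23 + 9 + 20 + ? → (2,1) = 65 − 64 = 1.
Using row 4: 16 + 2 + 13 + 24 + ? → (4,1) = 65 − 55 = 10.
Column 1 needs 65; the known cells sum to 47, so (3,1) = 18.
The remaining cell in column 4 is (1,4) = 65 − 48 = 17.
The remaining cell in row 1 is (1,2) = 65 − 40 = 25.
Row 3 needs 65; the known cells sum to 61, so (3,2) = 4.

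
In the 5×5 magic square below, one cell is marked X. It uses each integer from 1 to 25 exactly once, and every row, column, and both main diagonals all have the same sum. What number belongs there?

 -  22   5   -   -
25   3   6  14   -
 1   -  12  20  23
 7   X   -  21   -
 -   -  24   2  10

The entries are 1 through 25, which sum to 325, so each line sums to 325/5 = 65.
Using row 2: 25 + 3 + 6 + 14 + ? → (2,5) = 65 − 48 = 17.
Row 3: 1 + 12 + 20 + 23 + ? = 65, so (3,2) = 9.
The remaining cell in column 3 is (4,3) = 65 − 47 = 18.
Column 4 must total 65; the given cells sum to 57, so (1,4) = 8.
Using main diagonal: 3 + 12 + 21 + 10 + ? → (1,1) = 65 − 46 = 19.
Row 1 needs 65; the known cells sum to 54, so (1,5) = 11.
The remaining cell in column 1 is (5,1) = 65 − 52 = 13.
Column 5 needs 65; the known cells sum to 61, so (4,5) = 4.
Using anti-diagonal: 11 + 14 + 12 + 13 + ? → (4,2) = 65 − 50 = 15.

15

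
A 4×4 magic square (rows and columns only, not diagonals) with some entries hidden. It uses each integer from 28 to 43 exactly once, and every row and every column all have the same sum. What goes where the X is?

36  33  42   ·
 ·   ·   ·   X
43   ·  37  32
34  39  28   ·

38

The entries are 28 through 43, which sum to 568, so each line sums to 568/4 = 142.
Using row 1: 36 + 33 + 42 + ? → (1,4) = 142 − 111 = 31.
From row 3, 142 − (43 + 37 + 32) gives (3,2) = 30.
Row 4: 34 + 39 + 28 + ? = 142, so (4,4) = 41.
Using column 1: 36 + 43 + 34 + ? → (2,1) = 142 − 113 = 29.
Column 2 needs 142; the known cells sum to 102, so (2,2) = 40.
Column 3 must total 142; the given cells sum to 107, so (2,3) = 35.
Column 4: 31 + 32 + 41 + ? = 142, so (2,4) = 38.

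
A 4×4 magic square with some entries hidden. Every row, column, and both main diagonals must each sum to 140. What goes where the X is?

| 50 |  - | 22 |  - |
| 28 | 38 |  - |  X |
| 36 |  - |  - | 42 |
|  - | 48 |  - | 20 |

34

From column 1, 140 − (50 + 28 + 36) gives (4,1) = 26.
The remaining cell in main diagonal is (3,3) = 140 − 108 = 32.
Row 3 needs 140; the known cells sum to 110, so (3,2) = 30.
Row 4 must total 140; the given cells sum to 94, so (4,3) = 46.
The remaining cell in column 2 is (1,2) = 140 − 116 = 24.
From column 3, 140 − (22 + 32 + 46) gives (2,3) = 40.
Anti-diagonal: 40 + 30 + 26 + ? = 140, so (1,4) = 44.
The remaining cell in row 2 is (2,4) = 140 − 106 = 34.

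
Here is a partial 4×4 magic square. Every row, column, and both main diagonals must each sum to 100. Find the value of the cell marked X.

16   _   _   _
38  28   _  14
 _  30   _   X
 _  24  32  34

The remaining cell in row 2 is (2,3) = 100 − 80 = 20.
The remaining cell in row 4 is (4,1) = 100 − 90 = 10.
Column 1 must total 100; the given cells sum to 64, so (3,1) = 36.
Column 2: 28 + 30 + 24 + ? = 100, so (1,2) = 18.
Main diagonal needs 100; the known cells sum to 78, so (3,3) = 22.
Anti-diagonal needs 100; the known cells sum to 60, so (1,4) = 40.
Row 1 needs 100; the known cells sum to 74, so (1,3) = 26.
From row 3, 100 − (36 + 30 + 22) gives (3,4) = 12.

12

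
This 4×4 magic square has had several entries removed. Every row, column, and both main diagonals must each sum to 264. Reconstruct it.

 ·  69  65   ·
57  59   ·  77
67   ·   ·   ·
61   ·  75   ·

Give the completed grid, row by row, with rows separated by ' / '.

From row 2, 264 − (57 + 59 + 77) gives (2,3) = 71.
The remaining cell in column 1 is (1,1) = 264 − 185 = 79.
Using column 3: 65 + 71 + 75 + ? → (3,3) = 264 − 211 = 53.
From main diagonal, 264 − (79 + 59 + 53) gives (4,4) = 73.
From row 1, 264 − (79 + 69 + 65) gives (1,4) = 51.
From row 4, 264 − (61 + 75 + 73) gives (4,2) = 55.
Using column 2: 69 + 59 + 55 + ? → (3,2) = 264 − 183 = 81.
Column 4 must total 264; the given cells sum to 201, so (3,4) = 63.

79 69 65 51 / 57 59 71 77 / 67 81 53 63 / 61 55 75 73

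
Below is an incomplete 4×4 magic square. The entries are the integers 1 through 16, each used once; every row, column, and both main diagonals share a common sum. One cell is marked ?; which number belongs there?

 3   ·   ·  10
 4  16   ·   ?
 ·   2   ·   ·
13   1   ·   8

The entries are 1 through 16, which sum to 136, so each line sums to 136/4 = 34.
The remaining cell in row 4 is (4,3) = 34 − 22 = 12.
Column 1 must total 34; the given cells sum to 20, so (3,1) = 14.
Column 2: 16 + 2 + 1 + ? = 34, so (1,2) = 15.
Main diagonal: 3 + 16 + 8 + ? = 34, so (3,3) = 7.
Anti-diagonal: 10 + 2 + 13 + ? = 34, so (2,3) = 9.
The remaining cell in row 1 is (1,3) = 34 − 28 = 6.
The remaining cell in row 2 is (2,4) = 34 − 29 = 5.

5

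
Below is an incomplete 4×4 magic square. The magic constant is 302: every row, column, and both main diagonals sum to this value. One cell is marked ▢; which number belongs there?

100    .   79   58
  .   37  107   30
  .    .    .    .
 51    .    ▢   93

Row 1: 100 + 79 + 58 + ? = 302, so (1,2) = 65.
Row 2 must total 302; the given cells sum to 174, so (2,1) = 128.
The remaining cell in column 1 is (3,1) = 302 − 279 = 23.
From column 4, 302 − (58 + 30 + 93) gives (3,4) = 121.
Main diagonal: 100 + 37 + 93 + ? = 302, so (3,3) = 72.
The remaining cell in anti-diagonal is (3,2) = 302 − 216 = 86.
From column 2, 302 − (65 + 37 + 86) gives (4,2) = 114.
The remaining cell in column 3 is (4,3) = 302 − 258 = 44.

44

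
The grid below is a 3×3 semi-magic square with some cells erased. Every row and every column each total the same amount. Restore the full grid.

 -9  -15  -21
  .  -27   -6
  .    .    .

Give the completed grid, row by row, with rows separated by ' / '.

Row 1 is already complete: -9 + -15 + -21 = -45, so that is the magic constant.
From row 2, -45 − (-27 + (-6)) gives (2,1) = -12.
The remaining cell in column 1 is (3,1) = -45 − (-21) = -24.
From column 2, -45 − (-15 + (-27)) gives (3,2) = -3.
Column 3: -21 + (-6) + ? = -45, so (3,3) = -18.

-9 -15 -21 / -12 -27 -6 / -24 -3 -18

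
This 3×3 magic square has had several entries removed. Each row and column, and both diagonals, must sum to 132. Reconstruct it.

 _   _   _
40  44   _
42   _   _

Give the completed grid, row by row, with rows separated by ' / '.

The remaining cell in row 2 is (2,3) = 132 − 84 = 48.
Column 1 must total 132; the given cells sum to 82, so (1,1) = 50.
From main diagonal, 132 − (50 + 44) gives (3,3) = 38.
Anti-diagonal: 44 + 42 + ? = 132, so (1,3) = 46.
The remaining cell in row 1 is (1,2) = 132 − 96 = 36.
From row 3, 132 − (42 + 38) gives (3,2) = 52.

50 36 46 / 40 44 48 / 42 52 38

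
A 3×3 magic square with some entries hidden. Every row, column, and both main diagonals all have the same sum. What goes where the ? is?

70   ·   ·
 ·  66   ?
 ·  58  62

82

Main diagonal is complete and sums to 198; that is the magic constant.
From row 3, 198 − (58 + 62) gives (3,1) = 78.
From column 1, 198 − (70 + 78) gives (2,1) = 50.
Column 2 must total 198; the given cells sum to 124, so (1,2) = 74.
Using anti-diagonal: 66 + 78 + ? → (1,3) = 198 − 144 = 54.
Row 2 needs 198; the known cells sum to 116, so (2,3) = 82.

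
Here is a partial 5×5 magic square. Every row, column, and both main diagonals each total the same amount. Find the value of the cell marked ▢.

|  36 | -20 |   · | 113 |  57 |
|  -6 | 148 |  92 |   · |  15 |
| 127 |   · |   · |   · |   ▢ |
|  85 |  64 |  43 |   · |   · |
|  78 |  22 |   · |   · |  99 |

Column 1 is complete and sums to 320; that is the magic constant.
Row 1 must total 320; the given cells sum to 186, so (1,3) = 134.
The remaining cell in row 2 is (2,4) = 320 − 249 = 71.
Column 2 needs 320; the known cells sum to 214, so (3,2) = 106.
From anti-diagonal, 320 − (57 + 71 + 64 + 78) gives (3,3) = 50.
Column 3: 134 + 92 + 50 + 43 + ? = 320, so (5,3) = 1.
Main diagonal must total 320; the given cells sum to 333, so (4,4) = -13.
Using row 4: 85 + 64 + 43 + (-13) + ? → (4,5) = 320 − 179 = 141.
Using row 5: 78 + 22 + 1 + 99 + ? → (5,4) = 320 − 200 = 120.
The remaining cell in column 4 is (3,4) = 320 − 291 = 29.
Using column 5: 57 + 15 + 141 + 99 + ? → (3,5) = 320 − 312 = 8.

8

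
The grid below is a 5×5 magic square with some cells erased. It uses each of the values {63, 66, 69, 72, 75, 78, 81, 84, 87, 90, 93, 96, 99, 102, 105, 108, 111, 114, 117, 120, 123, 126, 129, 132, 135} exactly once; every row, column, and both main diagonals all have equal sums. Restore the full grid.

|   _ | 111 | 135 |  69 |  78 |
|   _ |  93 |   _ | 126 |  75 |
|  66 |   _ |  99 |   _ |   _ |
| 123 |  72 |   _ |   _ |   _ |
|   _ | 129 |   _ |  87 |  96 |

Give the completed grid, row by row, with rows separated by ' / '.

The 25 entries sum to 2475, so each line sums to 2475/5 = 495.
Row 1: 111 + 135 + 69 + 78 + ? = 495, so (1,1) = 102.
Column 2 needs 495; the known cells sum to 405, so (3,2) = 90.
From main diagonal, 495 − (102 + 93 + 99 + 96) gives (4,4) = 105.
Anti-diagonal needs 495; the known cells sum to 375, so (5,1) = 120.
Row 5: 120 + 129 + 87 + 96 + ? = 495, so (5,3) = 63.
Using column 1: 102 + 66 + 123 + 120 + ? → (2,1) = 495 − 411 = 84.
The remaining cell in column 4 is (3,4) = 495 − 387 = 108.
From row 2, 495 − (84 + 93 + 126 + 75) gives (2,3) = 117.
The remaining cell in row 3 is (3,5) = 495 − 363 = 132.
Column 3: 135 + 117 + 99 + 63 + ? = 495, so (4,3) = 81.
Column 5 must total 495; the given cells sum to 381, so (4,5) = 114.

102 111 135 69 78 / 84 93 117 126 75 / 66 90 99 108 132 / 123 72 81 105 114 / 120 129 63 87 96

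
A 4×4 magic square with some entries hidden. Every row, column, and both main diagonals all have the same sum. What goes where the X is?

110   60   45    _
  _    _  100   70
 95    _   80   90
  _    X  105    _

Column 3 is complete and sums to 330; that is the magic constant.
Using row 1: 110 + 60 + 45 + ? → (1,4) = 330 − 215 = 115.
Using row 3: 95 + 80 + 90 + ? → (3,2) = 330 − 265 = 65.
Column 4: 115 + 70 + 90 + ? = 330, so (4,4) = 55.
Main diagonal must total 330; the given cells sum to 245, so (2,2) = 85.
Anti-diagonal must total 330; the given cells sum to 280, so (4,1) = 50.
Row 2 needs 330; the known cells sum to 255, so (2,1) = 75.
Using row 4: 50 + 105 + 55 + ? → (4,2) = 330 − 210 = 120.

120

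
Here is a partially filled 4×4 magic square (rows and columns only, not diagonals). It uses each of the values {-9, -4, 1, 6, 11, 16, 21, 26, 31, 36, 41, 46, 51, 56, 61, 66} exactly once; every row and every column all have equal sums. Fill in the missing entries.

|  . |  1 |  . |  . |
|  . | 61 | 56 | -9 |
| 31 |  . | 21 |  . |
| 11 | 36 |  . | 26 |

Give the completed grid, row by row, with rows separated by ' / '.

The 16 entries sum to 456, so each line sums to 456/4 = 114.
The remaining cell in row 2 is (2,1) = 114 − 108 = 6.
The remaining cell in row 4 is (4,3) = 114 − 73 = 41.
The remaining cell in column 1 is (1,1) = 114 − 48 = 66.
From column 2, 114 − (1 + 61 + 36) gives (3,2) = 16.
Using column 3: 56 + 21 + 41 + ? → (1,3) = 114 − 118 = -4.
From row 1, 114 − (66 + 1 + (-4)) gives (1,4) = 51.
Row 3: 31 + 16 + 21 + ? = 114, so (3,4) = 46.

66 1 -4 51 / 6 61 56 -9 / 31 16 21 46 / 11 36 41 26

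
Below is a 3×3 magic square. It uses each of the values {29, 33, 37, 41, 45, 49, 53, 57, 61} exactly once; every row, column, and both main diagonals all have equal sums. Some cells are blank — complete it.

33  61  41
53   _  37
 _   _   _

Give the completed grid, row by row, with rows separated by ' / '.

33 61 41 / 53 45 37 / 49 29 57

The 9 entries sum to 405, so each line sums to 405/3 = 135.
Row 2: 53 + 37 + ? = 135, so (2,2) = 45.
Column 1 must total 135; the given cells sum to 86, so (3,1) = 49.
Using column 2: 61 + 45 + ? → (3,2) = 135 − 106 = 29.
Column 3 must total 135; the given cells sum to 78, so (3,3) = 57.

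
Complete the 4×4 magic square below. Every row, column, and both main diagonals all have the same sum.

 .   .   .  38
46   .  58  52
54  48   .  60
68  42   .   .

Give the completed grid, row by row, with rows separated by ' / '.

Anti-diagonal is already complete: 38 + 58 + 48 + 68 = 212, so that is the magic constant.
The remaining cell in row 2 is (2,2) = 212 − 156 = 56.
Row 3 must total 212; the given cells sum to 162, so (3,3) = 50.
Column 1: 46 + 54 + 68 + ? = 212, so (1,1) = 44.
Column 2 needs 212; the known cells sum to 146, so (1,2) = 66.
Using column 4: 38 + 52 + 60 + ? → (4,4) = 212 − 150 = 62.
Row 1 needs 212; the known cells sum to 148, so (1,3) = 64.
The remaining cell in row 4 is (4,3) = 212 − 172 = 40.

44 66 64 38 / 46 56 58 52 / 54 48 50 60 / 68 42 40 62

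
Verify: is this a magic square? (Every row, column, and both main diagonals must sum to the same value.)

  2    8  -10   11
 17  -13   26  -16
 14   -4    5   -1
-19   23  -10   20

Row 1: 2 + 8 + (-10) + 11 = 11.
Row 2: 17 + (-13) + 26 + (-16) = 14.
Row 3: 14 + (-4) + 5 + (-1) = 14.
Row 4: -19 + 23 + (-10) + 20 = 14.
Column 1: 2 + 17 + 14 + (-19) = 14.
Column 2: 8 + (-13) + (-4) + 23 = 14.
Column 3: -10 + 26 + 5 + (-10) = 11.
Column 4: 11 + (-16) + (-1) + 20 = 14.
Main diagonal: 2 + (-13) + 5 + 20 = 14.
Anti-diagonal: 11 + 26 + (-4) + (-19) = 14.

No — main diagonal sums to 14 but column 3 sums to 11.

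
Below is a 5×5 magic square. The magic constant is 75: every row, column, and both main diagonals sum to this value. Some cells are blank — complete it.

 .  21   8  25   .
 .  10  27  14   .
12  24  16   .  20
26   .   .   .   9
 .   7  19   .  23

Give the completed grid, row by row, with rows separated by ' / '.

Row 3 must total 75; the given cells sum to 72, so (3,4) = 3.
Column 2 must total 75; the given cells sum to 62, so (4,2) = 13.
Column 3 needs 75; the known cells sum to 70, so (4,3) = 5.
Row 4: 26 + 13 + 5 + 9 + ? = 75, so (4,4) = 22.
From column 4, 75 − (25 + 14 + 3 + 22) gives (5,4) = 11.
Main diagonal needs 75; the known cells sum to 71, so (1,1) = 4.
Row 1: 4 + 21 + 8 + 25 + ? = 75, so (1,5) = 17.
From row 5, 75 − (7 + 19 + 11 + 23) gives (5,1) = 15.
Column 1 needs 75; the known cells sum to 57, so (2,1) = 18.
Column 5 must total 75; the given cells sum to 69, so (2,5) = 6.

4 21 8 25 17 / 18 10 27 14 6 / 12 24 16 3 20 / 26 13 5 22 9 / 15 7 19 11 23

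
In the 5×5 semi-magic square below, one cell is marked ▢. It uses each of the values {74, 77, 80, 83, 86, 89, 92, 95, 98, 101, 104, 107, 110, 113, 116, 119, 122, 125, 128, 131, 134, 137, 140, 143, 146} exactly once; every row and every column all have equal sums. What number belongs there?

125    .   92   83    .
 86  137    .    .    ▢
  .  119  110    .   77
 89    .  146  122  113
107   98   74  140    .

The 25 entries sum to 2750, so each line sums to 2750/5 = 550.
Row 4 needs 550; the known cells sum to 470, so (4,2) = 80.
Row 5: 107 + 98 + 74 + 140 + ? = 550, so (5,5) = 131.
Column 1 needs 550; the known cells sum to 407, so (3,1) = 143.
Column 2: 137 + 119 + 80 + 98 + ? = 550, so (1,2) = 116.
The remaining cell in column 3 is (2,3) = 550 − 422 = 128.
Row 1: 125 + 116 + 92 + 83 + ? = 550, so (1,5) = 134.
The remaining cell in row 3 is (3,4) = 550 − 449 = 101.
The remaining cell in column 4 is (2,4) = 550 − 446 = 104.
From column 5, 550 − (134 + 77 + 113 + 131) gives (2,5) = 95.

95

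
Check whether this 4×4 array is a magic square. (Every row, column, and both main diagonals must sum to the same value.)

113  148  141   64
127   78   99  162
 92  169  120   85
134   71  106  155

Row 1: 113 + 148 + 141 + 64 = 466.
Row 2: 127 + 78 + 99 + 162 = 466.
Row 3: 92 + 169 + 120 + 85 = 466.
Row 4: 134 + 71 + 106 + 155 = 466.
Column 1: 113 + 127 + 92 + 134 = 466.
Column 2: 148 + 78 + 169 + 71 = 466.
Column 3: 141 + 99 + 120 + 106 = 466.
Column 4: 64 + 162 + 85 + 155 = 466.
Main diagonal: 113 + 78 + 120 + 155 = 466.
Anti-diagonal: 64 + 99 + 169 + 134 = 466.
All lines sum to 466.

Yes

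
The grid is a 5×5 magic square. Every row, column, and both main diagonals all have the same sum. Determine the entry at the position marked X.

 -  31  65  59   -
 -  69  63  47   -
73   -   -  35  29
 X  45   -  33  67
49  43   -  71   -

61

Column 4 is complete and sums to 245; that is the magic constant.
The remaining cell in column 2 is (3,2) = 245 − 188 = 57.
Using row 3: 73 + 57 + 35 + 29 + ? → (3,3) = 245 − 194 = 51.
From anti-diagonal, 245 − (47 + 51 + 45 + 49) gives (1,5) = 53.
The remaining cell in row 1 is (1,1) = 245 − 208 = 37.
The remaining cell in main diagonal is (5,5) = 245 − 190 = 55.
Row 5 needs 245; the known cells sum to 218, so (5,3) = 27.
Column 3: 65 + 63 + 51 + 27 + ? = 245, so (4,3) = 39.
Using column 5: 53 + 29 + 67 + 55 + ? → (2,5) = 245 − 204 = 41.
From row 2, 245 − (69 + 63 + 47 + 41) gives (2,1) = 25.
Using row 4: 45 + 39 + 33 + 67 + ? → (4,1) = 245 − 184 = 61.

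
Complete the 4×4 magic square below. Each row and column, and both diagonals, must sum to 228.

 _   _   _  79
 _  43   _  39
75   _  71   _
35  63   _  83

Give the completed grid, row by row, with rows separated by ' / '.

From row 4, 228 − (35 + 63 + 83) gives (4,3) = 47.
Column 4 must total 228; the given cells sum to 201, so (3,4) = 27.
The remaining cell in main diagonal is (1,1) = 228 − 197 = 31.
Row 3 needs 228; the known cells sum to 173, so (3,2) = 55.
Column 1 must total 228; the given cells sum to 141, so (2,1) = 87.
Column 2: 43 + 55 + 63 + ? = 228, so (1,2) = 67.
Anti-diagonal needs 228; the known cells sum to 169, so (2,3) = 59.
Row 1 needs 228; the known cells sum to 177, so (1,3) = 51.

31 67 51 79 / 87 43 59 39 / 75 55 71 27 / 35 63 47 83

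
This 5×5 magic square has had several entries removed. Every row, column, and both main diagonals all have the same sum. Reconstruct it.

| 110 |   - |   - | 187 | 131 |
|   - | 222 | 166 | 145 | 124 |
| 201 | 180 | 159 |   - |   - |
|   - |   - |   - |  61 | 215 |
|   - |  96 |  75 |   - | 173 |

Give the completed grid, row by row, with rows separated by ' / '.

110 89 208 187 131 / 68 222 166 145 124 / 201 180 159 103 82 / 194 138 117 61 215 / 152 96 75 229 173

Main diagonal is already complete: 110 + 222 + 159 + 61 + 173 = 725, so that is the magic constant.
Row 2 needs 725; the known cells sum to 657, so (2,1) = 68.
From column 5, 725 − (131 + 124 + 215 + 173) gives (3,5) = 82.
Row 3: 201 + 180 + 159 + 82 + ? = 725, so (3,4) = 103.
Using column 4: 187 + 145 + 103 + 61 + ? → (5,4) = 725 − 496 = 229.
Using row 5: 96 + 75 + 229 + 173 + ? → (5,1) = 725 − 573 = 152.
Column 1: 110 + 68 + 201 + 152 + ? = 725, so (4,1) = 194.
Anti-diagonal needs 725; the known cells sum to 587, so (4,2) = 138.
The remaining cell in row 4 is (4,3) = 725 − 608 = 117.
Column 2 must total 725; the given cells sum to 636, so (1,2) = 89.
From column 3, 725 − (166 + 159 + 117 + 75) gives (1,3) = 208.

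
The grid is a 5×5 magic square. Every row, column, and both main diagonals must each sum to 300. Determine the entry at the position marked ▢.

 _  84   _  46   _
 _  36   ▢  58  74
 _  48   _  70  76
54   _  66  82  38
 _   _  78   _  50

From row 4, 300 − (54 + 66 + 82 + 38) gives (4,2) = 60.
Column 2 must total 300; the given cells sum to 228, so (5,2) = 72.
Column 4 needs 300; the known cells sum to 256, so (5,4) = 44.
From column 5, 300 − (74 + 76 + 38 + 50) gives (1,5) = 62.
Row 5 needs 300; the known cells sum to 244, so (5,1) = 56.
Anti-diagonal must total 300; the given cells sum to 236, so (3,3) = 64.
Row 3 must total 300; the given cells sum to 258, so (3,1) = 42.
Main diagonal needs 300; the known cells sum to 232, so (1,1) = 68.
Using row 1: 68 + 84 + 46 + 62 + ? → (1,3) = 300 − 260 = 40.
Column 1 must total 300; the given cells sum to 220, so (2,1) = 80.
Column 3 must total 300; the given cells sum to 248, so (2,3) = 52.

52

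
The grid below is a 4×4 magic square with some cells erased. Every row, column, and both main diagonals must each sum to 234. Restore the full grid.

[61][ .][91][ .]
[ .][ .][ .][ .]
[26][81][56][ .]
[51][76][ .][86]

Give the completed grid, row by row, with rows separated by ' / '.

61 46 91 36 / 96 31 66 41 / 26 81 56 71 / 51 76 21 86

Using row 3: 26 + 81 + 56 + ? → (3,4) = 234 − 163 = 71.
From row 4, 234 − (51 + 76 + 86) gives (4,3) = 21.
The remaining cell in column 1 is (2,1) = 234 − 138 = 96.
Column 3: 91 + 56 + 21 + ? = 234, so (2,3) = 66.
Main diagonal: 61 + 56 + 86 + ? = 234, so (2,2) = 31.
Anti-diagonal: 66 + 81 + 51 + ? = 234, so (1,4) = 36.
Row 1 needs 234; the known cells sum to 188, so (1,2) = 46.
Row 2: 96 + 31 + 66 + ? = 234, so (2,4) = 41.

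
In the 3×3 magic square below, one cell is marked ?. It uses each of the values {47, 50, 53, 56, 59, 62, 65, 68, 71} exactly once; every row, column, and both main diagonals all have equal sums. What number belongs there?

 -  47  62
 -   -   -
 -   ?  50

The 9 entries sum to 531, so each line sums to 531/3 = 177.
From row 1, 177 − (47 + 62) gives (1,1) = 68.
Using column 3: 62 + 50 + ? → (2,3) = 177 − 112 = 65.
Using main diagonal: 68 + 50 + ? → (2,2) = 177 − 118 = 59.
Anti-diagonal: 62 + 59 + ? = 177, so (3,1) = 56.
From row 2, 177 − (59 + 65) gives (2,1) = 53.
From row 3, 177 − (56 + 50) gives (3,2) = 71.

71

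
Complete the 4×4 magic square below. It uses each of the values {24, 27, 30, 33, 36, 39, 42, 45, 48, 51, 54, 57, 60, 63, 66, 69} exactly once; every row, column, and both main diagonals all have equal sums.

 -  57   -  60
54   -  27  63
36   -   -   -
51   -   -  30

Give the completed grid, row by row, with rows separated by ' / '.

The 16 entries sum to 744, so each line sums to 744/4 = 186.
Row 2: 54 + 27 + 63 + ? = 186, so (2,2) = 42.
Using column 1: 54 + 36 + 51 + ? → (1,1) = 186 − 141 = 45.
Column 4 must total 186; the given cells sum to 153, so (3,4) = 33.
Using main diagonal: 45 + 42 + 30 + ? → (3,3) = 186 − 117 = 69.
Anti-diagonal: 60 + 27 + 51 + ? = 186, so (3,2) = 48.
Using row 1: 45 + 57 + 60 + ? → (1,3) = 186 − 162 = 24.
Column 2 must total 186; the given cells sum to 147, so (4,2) = 39.
Column 3: 24 + 27 + 69 + ? = 186, so (4,3) = 66.

45 57 24 60 / 54 42 27 63 / 36 48 69 33 / 51 39 66 30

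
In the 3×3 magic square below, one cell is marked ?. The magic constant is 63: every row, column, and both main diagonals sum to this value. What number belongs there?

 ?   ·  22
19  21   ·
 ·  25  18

24

Row 2: 19 + 21 + ? = 63, so (2,3) = 23.
The remaining cell in row 3 is (3,1) = 63 − 43 = 20.
The remaining cell in column 1 is (1,1) = 63 − 39 = 24.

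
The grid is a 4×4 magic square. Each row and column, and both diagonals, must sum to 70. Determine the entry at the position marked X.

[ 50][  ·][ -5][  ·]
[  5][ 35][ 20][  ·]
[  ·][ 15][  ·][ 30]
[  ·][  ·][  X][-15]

Row 2 needs 70; the known cells sum to 60, so (2,4) = 10.
Column 4 needs 70; the known cells sum to 25, so (1,4) = 45.
Main diagonal: 50 + 35 + (-15) + ? = 70, so (3,3) = 0.
Anti-diagonal must total 70; the given cells sum to 80, so (4,1) = -10.
The remaining cell in row 1 is (1,2) = 70 − 90 = -20.
Row 3 must total 70; the given cells sum to 45, so (3,1) = 25.
The remaining cell in column 2 is (4,2) = 70 − 30 = 40.
Column 3 needs 70; the known cells sum to 15, so (4,3) = 55.

55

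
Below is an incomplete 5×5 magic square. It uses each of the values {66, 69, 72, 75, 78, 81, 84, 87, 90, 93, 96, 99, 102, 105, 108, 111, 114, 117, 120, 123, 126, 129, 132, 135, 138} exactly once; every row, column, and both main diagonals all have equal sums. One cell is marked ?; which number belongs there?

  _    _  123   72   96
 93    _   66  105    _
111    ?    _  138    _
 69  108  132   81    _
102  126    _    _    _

The 25 entries sum to 2550, so each line sums to 2550/5 = 510.
From row 4, 510 − (69 + 108 + 132 + 81) gives (4,5) = 120.
The remaining cell in column 1 is (1,1) = 510 − 375 = 135.
The remaining cell in column 4 is (5,4) = 510 − 396 = 114.
From anti-diagonal, 510 − (96 + 105 + 108 + 102) gives (3,3) = 99.
Using row 1: 135 + 123 + 72 + 96 + ? → (1,2) = 510 − 426 = 84.
The remaining cell in column 3 is (5,3) = 510 − 420 = 90.
Row 5: 102 + 126 + 90 + 114 + ? = 510, so (5,5) = 78.
From main diagonal, 510 − (135 + 99 + 81 + 78) gives (2,2) = 117.
Row 2: 93 + 117 + 66 + 105 + ? = 510, so (2,5) = 129.
Column 2: 84 + 117 + 108 + 126 + ? = 510, so (3,2) = 75.

75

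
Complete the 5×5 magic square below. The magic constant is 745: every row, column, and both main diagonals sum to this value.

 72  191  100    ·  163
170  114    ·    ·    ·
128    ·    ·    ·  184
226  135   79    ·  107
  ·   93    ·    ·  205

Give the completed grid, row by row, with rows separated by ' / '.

72 191 100 219 163 / 170 114 233 142 86 / 128 212 156 65 184 / 226 135 79 198 107 / 149 93 177 121 205

Row 1: 72 + 191 + 100 + 163 + ? = 745, so (1,4) = 219.
The remaining cell in row 4 is (4,4) = 745 − 547 = 198.
Column 1 needs 745; the known cells sum to 596, so (5,1) = 149.
Column 2: 191 + 114 + 135 + 93 + ? = 745, so (3,2) = 212.
Column 5: 163 + 184 + 107 + 205 + ? = 745, so (2,5) = 86.
Main diagonal needs 745; the known cells sum to 589, so (3,3) = 156.
The remaining cell in anti-diagonal is (2,4) = 745 − 603 = 142.
Row 2: 170 + 114 + 142 + 86 + ? = 745, so (2,3) = 233.
The remaining cell in row 3 is (3,4) = 745 − 680 = 65.
From column 3, 745 − (100 + 233 + 156 + 79) gives (5,3) = 177.
The remaining cell in column 4 is (5,4) = 745 − 624 = 121.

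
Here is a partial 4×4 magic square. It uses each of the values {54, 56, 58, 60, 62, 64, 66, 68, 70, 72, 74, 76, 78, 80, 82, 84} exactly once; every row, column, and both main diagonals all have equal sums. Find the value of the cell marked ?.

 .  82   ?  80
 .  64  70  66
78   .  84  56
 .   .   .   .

The 16 entries sum to 1104, so each line sums to 1104/4 = 276.
Using row 2: 64 + 70 + 66 + ? → (2,1) = 276 − 200 = 76.
Row 3 needs 276; the known cells sum to 218, so (3,2) = 58.
From column 2, 276 − (82 + 64 + 58) gives (4,2) = 72.
Column 4 must total 276; the given cells sum to 202, so (4,4) = 74.
Main diagonal needs 276; the known cells sum to 222, so (1,1) = 54.
The remaining cell in anti-diagonal is (4,1) = 276 − 208 = 68.
Using row 1: 54 + 82 + 80 + ? → (1,3) = 276 − 216 = 60.

60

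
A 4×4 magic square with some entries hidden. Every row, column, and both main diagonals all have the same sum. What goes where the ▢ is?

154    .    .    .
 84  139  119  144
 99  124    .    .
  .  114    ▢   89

134

Row 2 is complete and sums to 486; that is the magic constant.
Column 1: 154 + 84 + 99 + ? = 486, so (4,1) = 149.
Column 2: 139 + 124 + 114 + ? = 486, so (1,2) = 109.
Main diagonal needs 486; the known cells sum to 382, so (3,3) = 104.
Anti-diagonal must total 486; the given cells sum to 392, so (1,4) = 94.
Using row 1: 154 + 109 + 94 + ? → (1,3) = 486 − 357 = 129.
From row 3, 486 − (99 + 124 + 104) gives (3,4) = 159.
Row 4: 149 + 114 + 89 + ? = 486, so (4,3) = 134.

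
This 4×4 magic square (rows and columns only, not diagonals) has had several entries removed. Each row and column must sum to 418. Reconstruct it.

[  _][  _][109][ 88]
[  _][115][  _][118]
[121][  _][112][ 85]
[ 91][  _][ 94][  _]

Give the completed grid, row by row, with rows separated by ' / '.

Row 3: 121 + 112 + 85 + ? = 418, so (3,2) = 100.
Column 3 needs 418; the known cells sum to 315, so (2,3) = 103.
From column 4, 418 − (88 + 118 + 85) gives (4,4) = 127.
From row 2, 418 − (115 + 103 + 118) gives (2,1) = 82.
Using row 4: 91 + 94 + 127 + ? → (4,2) = 418 − 312 = 106.
Column 1: 82 + 121 + 91 + ? = 418, so (1,1) = 124.
Column 2 needs 418; the known cells sum to 321, so (1,2) = 97.

124 97 109 88 / 82 115 103 118 / 121 100 112 85 / 91 106 94 127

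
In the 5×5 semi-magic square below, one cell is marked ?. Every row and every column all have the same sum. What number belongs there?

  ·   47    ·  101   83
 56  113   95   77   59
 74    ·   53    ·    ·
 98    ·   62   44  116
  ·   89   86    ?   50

Row 2 is complete and sums to 400; that is the magic constant.
Using row 4: 98 + 62 + 44 + 116 + ? → (4,2) = 400 − 320 = 80.
From column 2, 400 − (47 + 113 + 80 + 89) gives (3,2) = 71.
Column 3: 95 + 53 + 62 + 86 + ? = 400, so (1,3) = 104.
The remaining cell in column 5 is (3,5) = 400 − 308 = 92.
Row 1: 47 + 104 + 101 + 83 + ? = 400, so (1,1) = 65.
Row 3: 74 + 71 + 53 + 92 + ? = 400, so (3,4) = 110.
Column 1 must total 400; the given cells sum to 293, so (5,1) = 107.
Column 4 must total 400; the given cells sum to 332, so (5,4) = 68.

68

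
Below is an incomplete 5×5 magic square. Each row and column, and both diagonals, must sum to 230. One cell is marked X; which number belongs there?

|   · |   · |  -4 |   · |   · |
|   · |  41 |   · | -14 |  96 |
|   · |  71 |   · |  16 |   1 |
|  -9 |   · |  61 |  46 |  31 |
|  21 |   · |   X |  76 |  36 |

91

From row 4, 230 − (-9 + 61 + 46 + 31) gives (4,2) = 101.
Column 4 must total 230; the given cells sum to 124, so (1,4) = 106.
Using column 5: 96 + 1 + 31 + 36 + ? → (1,5) = 230 − 164 = 66.
Anti-diagonal: 66 + (-14) + 101 + 21 + ? = 230, so (3,3) = 56.
Using row 3: 71 + 56 + 16 + 1 + ? → (3,1) = 230 − 144 = 86.
The remaining cell in main diagonal is (1,1) = 230 − 179 = 51.
Using row 1: 51 + (-4) + 106 + 66 + ? → (1,2) = 230 − 219 = 11.
Column 1 must total 230; the given cells sum to 149, so (2,1) = 81.
The remaining cell in column 2 is (5,2) = 230 − 224 = 6.
Row 2 must total 230; the given cells sum to 204, so (2,3) = 26.
Row 5: 21 + 6 + 76 + 36 + ? = 230, so (5,3) = 91.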